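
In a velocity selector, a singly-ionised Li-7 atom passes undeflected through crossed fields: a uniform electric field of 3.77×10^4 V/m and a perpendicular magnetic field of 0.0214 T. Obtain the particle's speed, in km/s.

For zero net force, qE = qvB, so v = E/B.
v = (3.77×10^4) / (0.0214) = 1.76×10^6 m/s.

v ≈ 1760 km/s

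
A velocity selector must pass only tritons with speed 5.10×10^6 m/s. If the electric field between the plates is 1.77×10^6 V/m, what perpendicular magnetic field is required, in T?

B ≈ 0.347 T

qE = qvB ⇒ B = E/v = (1.77×10^6) / (5.10×10^6) = 0.347 T.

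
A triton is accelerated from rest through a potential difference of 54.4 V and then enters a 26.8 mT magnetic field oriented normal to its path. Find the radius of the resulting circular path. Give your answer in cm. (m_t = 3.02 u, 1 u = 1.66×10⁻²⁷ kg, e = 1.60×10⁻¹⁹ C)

r ≈ 6.89 cm

The kinetic energy gained is K = qV = (1×1.60×10^-19)(54.4) = 8.70×10^-18 J.
v = √(2K/m) = 5.89×10^4 m/s.
r = mv/(qB) = (5.01×10^-27)(5.89×10^4) / [(1×1.60×10^-19)(0.0268)] = 0.0689 m.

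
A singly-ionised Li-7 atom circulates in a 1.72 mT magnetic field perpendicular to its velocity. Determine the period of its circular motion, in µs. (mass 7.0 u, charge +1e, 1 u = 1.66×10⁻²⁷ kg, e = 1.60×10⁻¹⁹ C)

The cyclotron period is independent of speed: T = 2πm/(qB).
T = 2π(1.16×10^-26) / [(1×1.60×10^-19)(1.72×10^-3)] = 2.65×10^-4 s.

T ≈ 265 µs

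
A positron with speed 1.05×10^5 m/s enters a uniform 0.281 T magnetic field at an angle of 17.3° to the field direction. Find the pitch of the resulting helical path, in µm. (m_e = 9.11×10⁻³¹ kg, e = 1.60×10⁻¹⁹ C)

pitch ≈ 12.8 µm

The velocity component along B is v∥ = v cos17.3° = 1.00×10^5 m/s.
The cyclotron period T = 2πm/(qB) = 1.27×10^-10 s is set by m, q, B alone.
Pitch = v∥·T = (1.00×10^5)(1.27×10^-10) = 1.28×10^-5 m.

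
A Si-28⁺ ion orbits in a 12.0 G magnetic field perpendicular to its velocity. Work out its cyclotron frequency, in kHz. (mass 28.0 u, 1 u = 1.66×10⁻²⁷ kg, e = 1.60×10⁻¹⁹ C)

f = qB/(2πm) = (1×1.60×10^-19)(1.20×10^-3) / [2π(4.65×10^-26)] = 657 Hz.

f ≈ 0.657 kHz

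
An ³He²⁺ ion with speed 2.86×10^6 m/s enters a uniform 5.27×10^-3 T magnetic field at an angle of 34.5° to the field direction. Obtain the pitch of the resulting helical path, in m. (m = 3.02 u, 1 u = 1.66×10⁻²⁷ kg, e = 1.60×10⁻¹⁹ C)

The velocity component along B is v∥ = v cos34.5° = 2.36×10^6 m/s.
The cyclotron period T = 2πm/(qB) = 1.87×10^-5 s is set by m, q, B alone.
Pitch = v∥·T = (2.36×10^6)(1.87×10^-5) = 44.0 m.

pitch ≈ 44.0 m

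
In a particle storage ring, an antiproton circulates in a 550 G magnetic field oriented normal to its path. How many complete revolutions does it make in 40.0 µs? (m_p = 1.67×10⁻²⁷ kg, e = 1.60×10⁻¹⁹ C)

T = 2πm/(qB) = 2π(1.67×10^-27) / [(1×1.60×10^-19)(0.0550)] = 1.1924×10^-6 s.
N = t/T = 4.00×10^-5 / 1.1924×10^-6 ≈ 33.55, so 33 complete revolutions.

N = 33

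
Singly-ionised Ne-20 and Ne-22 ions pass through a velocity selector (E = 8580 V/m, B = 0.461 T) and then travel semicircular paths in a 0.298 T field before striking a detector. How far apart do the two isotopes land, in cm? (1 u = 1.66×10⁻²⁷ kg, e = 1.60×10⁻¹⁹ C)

Δd ≈ 0.259 cm

Both emerge at v = E/B₁ = 1.86×10^4 m/s.
r = mv/(qB₂), so r₁ = 0.01296 m and r₂ = 0.01426 m, giving Δr = 1.30×10^-3 m.
After a semicircle each ion lands a diameter 2r from the entry slit, so the separation is 2Δr = 2.59×10^-3 m.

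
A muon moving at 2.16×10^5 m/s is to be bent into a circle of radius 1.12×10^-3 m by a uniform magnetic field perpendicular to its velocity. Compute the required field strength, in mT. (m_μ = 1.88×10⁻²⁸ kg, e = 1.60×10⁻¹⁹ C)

B ≈ 227 mT

qvB = mv²/r gives B = mv/(qr).
B = (1.88×10^-28)(2.16×10^5) / [(1×1.60×10^-19)(1.12×10^-3)] = 0.227 T.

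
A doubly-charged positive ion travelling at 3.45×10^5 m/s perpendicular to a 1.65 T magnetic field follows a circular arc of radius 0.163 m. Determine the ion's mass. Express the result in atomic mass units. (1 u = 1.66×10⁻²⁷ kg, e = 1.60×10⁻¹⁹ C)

m ≈ 150 u

qvB = mv²/r ⇒ m = qBr/v.
m = (2×1.60×10^-19)(1.65)(0.163) / (3.45×10^5) = 2.49×10^-25 kg = 150 u.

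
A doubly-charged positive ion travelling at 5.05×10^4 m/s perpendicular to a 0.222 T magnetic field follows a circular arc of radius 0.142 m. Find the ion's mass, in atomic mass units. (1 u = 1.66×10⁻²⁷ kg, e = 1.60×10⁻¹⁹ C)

qvB = mv²/r ⇒ m = qBr/v.
m = (2×1.60×10^-19)(0.222)(0.142) / (5.05×10^4) = 2.00×10^-25 kg = 120 u.

m ≈ 120 u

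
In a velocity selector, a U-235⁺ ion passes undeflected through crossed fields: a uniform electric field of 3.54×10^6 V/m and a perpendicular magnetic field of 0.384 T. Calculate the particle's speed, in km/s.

For zero net force, qE = qvB, so v = E/B.
v = (3.54×10^6) / (0.384) = 9.22×10^6 m/s.

v ≈ 9220 km/s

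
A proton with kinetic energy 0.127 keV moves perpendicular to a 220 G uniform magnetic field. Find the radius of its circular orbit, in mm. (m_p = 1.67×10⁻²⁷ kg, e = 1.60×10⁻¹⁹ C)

Convert the energy: K = 0.127 keV = 2.03×10^-17 J.
v = √(2K/m) = √(2·2.03×10^-17/1.67×10^-27) = 1.56×10^5 m/s.
r = mv/(qB) = (1.67×10^-27)(1.56×10^5) / [(1×1.60×10^-19)(0.0220)] = 0.0740 m.

r ≈ 74.0 mm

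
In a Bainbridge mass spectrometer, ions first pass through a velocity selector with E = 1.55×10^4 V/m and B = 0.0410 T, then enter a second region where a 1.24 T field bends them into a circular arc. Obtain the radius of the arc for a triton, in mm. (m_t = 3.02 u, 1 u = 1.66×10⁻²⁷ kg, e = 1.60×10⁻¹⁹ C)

r ≈ 9.55 mm

The selector passes v = E/B = 1.55×10^4/0.0410 = 3.78×10^5 m/s.
In the deflection region, r = mv/(qB₂) = (5.01×10^-27)(3.78×10^5) / [(1×1.60×10^-19)(1.24)] = 9.55×10^-3 m.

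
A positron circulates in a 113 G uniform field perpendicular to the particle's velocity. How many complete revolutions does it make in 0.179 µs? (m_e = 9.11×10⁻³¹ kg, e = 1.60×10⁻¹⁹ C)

T = 2πm/(qB) = 2π(9.11×10^-31) / [(1×1.60×10^-19)(0.0113)] = 3.1659×10^-9 s.
N = t/T = 1.79×10^-7 / 3.1659×10^-9 ≈ 56.54, so 56 complete revolutions.

N = 56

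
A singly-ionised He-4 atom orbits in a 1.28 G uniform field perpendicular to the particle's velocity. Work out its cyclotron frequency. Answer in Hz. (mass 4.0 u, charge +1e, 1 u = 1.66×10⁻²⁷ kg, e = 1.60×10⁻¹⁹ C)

f ≈ 491 Hz

f = qB/(2πm) = (1×1.60×10^-19)(1.28×10^-4) / [2π(6.64×10^-27)] = 491 Hz.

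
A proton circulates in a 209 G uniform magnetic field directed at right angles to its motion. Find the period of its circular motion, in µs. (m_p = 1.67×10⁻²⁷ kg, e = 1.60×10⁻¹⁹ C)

The cyclotron period is independent of speed: T = 2πm/(qB).
T = 2π(1.67×10^-27) / [(1×1.60×10^-19)(0.0209)] = 3.14×10^-6 s.

T ≈ 3.14 µs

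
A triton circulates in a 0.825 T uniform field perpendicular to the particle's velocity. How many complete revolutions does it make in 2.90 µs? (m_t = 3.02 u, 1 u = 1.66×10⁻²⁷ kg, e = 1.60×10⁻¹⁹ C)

N = 12

T = 2πm/(qB) = 2π(5.0132×10^-27) / [(1×1.60×10^-19)(0.825)] = 2.3863×10^-7 s.
N = t/T = 2.90×10^-6 / 2.3863×10^-7 ≈ 12.15, so 12 complete revolutions.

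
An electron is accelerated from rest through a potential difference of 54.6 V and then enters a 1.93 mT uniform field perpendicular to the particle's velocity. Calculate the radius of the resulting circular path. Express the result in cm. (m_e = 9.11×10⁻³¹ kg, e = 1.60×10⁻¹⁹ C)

The kinetic energy gained is K = qV = (1×1.60×10^-19)(54.6) = 8.74×10^-18 J.
v = √(2K/m) = 4.38×10^6 m/s.
r = mv/(qB) = (9.11×10^-31)(4.38×10^6) / [(1×1.60×10^-19)(1.93×10^-3)] = 0.0129 m.

r ≈ 1.29 cm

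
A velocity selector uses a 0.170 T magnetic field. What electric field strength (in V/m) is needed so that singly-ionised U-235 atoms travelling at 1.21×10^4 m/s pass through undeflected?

E ≈ 2060 V/m

qE = qvB ⇒ E = vB = (1.21×10^4)(0.170) = 2060 V/m.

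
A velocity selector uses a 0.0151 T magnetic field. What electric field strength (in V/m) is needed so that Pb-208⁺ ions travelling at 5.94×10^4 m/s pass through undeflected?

E ≈ 897 V/m

qE = qvB ⇒ E = vB = (5.94×10^4)(0.0151) = 897 V/m.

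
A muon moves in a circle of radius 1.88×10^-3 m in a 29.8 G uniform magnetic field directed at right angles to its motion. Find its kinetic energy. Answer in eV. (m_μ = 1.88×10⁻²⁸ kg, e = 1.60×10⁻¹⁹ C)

K ≈ 0.0134 eV

v = qBr/m = (1×1.60×10^-19)(2.98×10^-3)(1.88×10^-3) / (1.88×10^-28) = 4770 m/s.
K = ½mv² = 0.5·(1.88×10^-28)·(4770)² = 2.14×10^-21 J = 0.0134 eV.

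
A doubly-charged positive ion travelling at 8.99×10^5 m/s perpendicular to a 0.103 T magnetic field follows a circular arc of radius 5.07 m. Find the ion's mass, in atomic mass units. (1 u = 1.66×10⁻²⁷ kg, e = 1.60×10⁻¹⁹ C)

m ≈ 112 u

qvB = mv²/r ⇒ m = qBr/v.
m = (2×1.60×10^-19)(0.103)(5.07) / (8.99×10^5) = 1.86×10^-25 kg = 112 u.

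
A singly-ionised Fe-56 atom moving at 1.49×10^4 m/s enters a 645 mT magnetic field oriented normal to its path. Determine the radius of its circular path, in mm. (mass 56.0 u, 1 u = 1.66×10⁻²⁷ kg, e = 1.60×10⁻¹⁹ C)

The magnetic force provides the centripetal force: qvB = mv²/r, so r = mv/(qB).
r = (9.30×10^-26 kg)(1.49×10^4 m/s) / [(1×1.60×10^-19 C)(0.645 T)] = 0.0134 m.

r ≈ 13.4 mm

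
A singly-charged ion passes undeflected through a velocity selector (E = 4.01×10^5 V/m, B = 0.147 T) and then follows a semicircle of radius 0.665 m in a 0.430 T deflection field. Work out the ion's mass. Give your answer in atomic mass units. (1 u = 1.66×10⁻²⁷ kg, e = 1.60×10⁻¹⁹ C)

v = E/B₁ = 2.73×10^6 m/s.
From r = mv/(qB₂), m = qB₂r/v = (1×1.60×10^-19)(0.430)(0.665) / (2.73×10^6) = 1.68×10^-26 kg.
In atomic mass units: m = 1.68×10^-26 / 1.66×10^-27 = 10.1 u.

m ≈ 10.1 u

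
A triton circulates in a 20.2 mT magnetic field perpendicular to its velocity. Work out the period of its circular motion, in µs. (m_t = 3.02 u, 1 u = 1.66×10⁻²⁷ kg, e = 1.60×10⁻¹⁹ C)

T ≈ 9.75 µs

The cyclotron period is independent of speed: T = 2πm/(qB).
T = 2π(5.01×10^-27) / [(1×1.60×10^-19)(0.0202)] = 9.75×10^-6 s.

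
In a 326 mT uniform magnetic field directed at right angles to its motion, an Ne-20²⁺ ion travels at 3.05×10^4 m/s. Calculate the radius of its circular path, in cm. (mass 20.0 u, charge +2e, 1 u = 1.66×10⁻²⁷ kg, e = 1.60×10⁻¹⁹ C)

The magnetic force provides the centripetal force: qvB = mv²/r, so r = mv/(qB).
r = (3.32×10^-26 kg)(3.05×10^4 m/s) / [(2×1.60×10^-19 C)(0.326 T)] = 9.71×10^-3 m.

r ≈ 0.971 cm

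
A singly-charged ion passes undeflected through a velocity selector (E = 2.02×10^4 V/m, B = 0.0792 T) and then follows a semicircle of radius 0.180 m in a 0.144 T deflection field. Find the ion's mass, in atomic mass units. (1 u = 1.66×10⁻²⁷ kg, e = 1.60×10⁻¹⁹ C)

v = E/B₁ = 2.55×10^5 m/s.
From r = mv/(qB₂), m = qB₂r/v = (1×1.60×10^-19)(0.144)(0.180) / (2.55×10^5) = 1.63×10^-26 kg.
In atomic mass units: m = 1.63×10^-26 / 1.66×10^-27 = 9.80 u.

m ≈ 9.80 u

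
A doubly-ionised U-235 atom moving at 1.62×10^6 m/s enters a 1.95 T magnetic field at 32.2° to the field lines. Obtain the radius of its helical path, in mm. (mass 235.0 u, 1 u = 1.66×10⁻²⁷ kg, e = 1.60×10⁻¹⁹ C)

Only the perpendicular component v⊥ = v sin32.2° = 8.63×10^5 m/s is bent by the field.
r = m v⊥ /(qB) = (3.90×10^-25)(8.63×10^5) / [(2×1.60×10^-19)(1.95)] = 0.540 m.

r ≈ 540 mm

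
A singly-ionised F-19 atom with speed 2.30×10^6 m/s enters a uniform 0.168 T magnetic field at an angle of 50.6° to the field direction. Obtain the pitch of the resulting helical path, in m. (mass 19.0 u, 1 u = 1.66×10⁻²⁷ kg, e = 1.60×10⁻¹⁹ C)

The velocity component along B is v∥ = v cos50.6° = 1.46×10^6 m/s.
The cyclotron period T = 2πm/(qB) = 7.37×10^-6 s is set by m, q, B alone.
Pitch = v∥·T = (1.46×10^6)(7.37×10^-6) = 10.8 m.

pitch ≈ 10.8 m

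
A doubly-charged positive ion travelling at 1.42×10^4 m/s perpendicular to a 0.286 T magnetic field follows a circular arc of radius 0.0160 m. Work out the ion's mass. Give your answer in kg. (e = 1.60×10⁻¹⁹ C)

m ≈ 1.03×10^-25 kg

qvB = mv²/r ⇒ m = qBr/v.
m = (2×1.60×10^-19)(0.286)(0.0160) / (1.42×10^4) = 1.03×10^-25 kg.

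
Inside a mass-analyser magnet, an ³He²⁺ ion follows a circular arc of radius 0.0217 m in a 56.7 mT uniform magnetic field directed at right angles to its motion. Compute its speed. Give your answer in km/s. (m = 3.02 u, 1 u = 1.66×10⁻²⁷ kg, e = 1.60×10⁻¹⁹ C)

v ≈ 78.5 km/s

From qvB = mv²/r, v = qBr/m.
v = (2×1.60×10^-19)(0.0567)(0.0217) / (5.01×10^-27) = 7.85×10^4 m/s.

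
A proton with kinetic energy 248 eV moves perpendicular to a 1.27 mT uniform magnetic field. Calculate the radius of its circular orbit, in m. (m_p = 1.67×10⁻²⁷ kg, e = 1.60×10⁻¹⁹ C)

Convert the energy: K = 248 eV = 3.97×10^-17 J.
v = √(2K/m) = √(2·3.97×10^-17/1.67×10^-27) = 2.18×10^5 m/s.
r = mv/(qB) = (1.67×10^-27)(2.18×10^5) / [(1×1.60×10^-19)(1.27×10^-3)] = 1.79 m.

r ≈ 1.79 m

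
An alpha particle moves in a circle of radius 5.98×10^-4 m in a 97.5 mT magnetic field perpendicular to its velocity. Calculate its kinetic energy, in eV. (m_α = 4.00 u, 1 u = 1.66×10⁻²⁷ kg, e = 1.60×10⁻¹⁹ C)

v = qBr/m = (2×1.60×10^-19)(0.0975)(5.98×10^-4) / (6.64×10^-27) = 2810 m/s.
K = ½mv² = 0.5·(6.64×10^-27)·(2810)² = 2.62×10^-20 J = 0.164 eV.

K ≈ 0.164 eV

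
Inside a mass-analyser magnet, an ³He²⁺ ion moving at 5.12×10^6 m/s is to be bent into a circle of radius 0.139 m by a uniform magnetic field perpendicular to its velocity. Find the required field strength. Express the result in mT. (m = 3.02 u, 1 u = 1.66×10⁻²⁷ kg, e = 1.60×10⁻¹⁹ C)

B ≈ 577 mT

qvB = mv²/r gives B = mv/(qr).
B = (5.01×10^-27)(5.12×10^6) / [(2×1.60×10^-19)(0.139)] = 0.577 T.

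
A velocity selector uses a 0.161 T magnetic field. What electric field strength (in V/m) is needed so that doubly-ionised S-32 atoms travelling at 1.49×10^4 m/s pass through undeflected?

E ≈ 2400 V/m

qE = qvB ⇒ E = vB = (1.49×10^4)(0.161) = 2400 V/m.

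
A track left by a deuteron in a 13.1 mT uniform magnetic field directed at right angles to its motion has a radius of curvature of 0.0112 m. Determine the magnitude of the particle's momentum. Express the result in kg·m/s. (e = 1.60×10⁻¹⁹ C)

p ≈ 2.35×10^-23 kg·m/s

Since qvB = mv²/r, the momentum p = mv = qBr.
p = (1×1.60×10^-19)(0.0131)(0.0112) = 2.35×10^-23 kg·m/s.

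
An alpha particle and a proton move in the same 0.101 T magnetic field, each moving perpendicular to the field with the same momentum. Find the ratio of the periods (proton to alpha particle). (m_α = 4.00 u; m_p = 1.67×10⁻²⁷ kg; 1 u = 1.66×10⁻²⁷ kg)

T = 2πm/(qB) is independent of speed, so T₂/T₁ = (m₂/q₂)/(m₁/q₁).
T_{proton}/T_{alpha particle} = (1.67×10^-27/1e) / (6.64×10^-27/2e) = 0.503.

ratio ≈ 0.503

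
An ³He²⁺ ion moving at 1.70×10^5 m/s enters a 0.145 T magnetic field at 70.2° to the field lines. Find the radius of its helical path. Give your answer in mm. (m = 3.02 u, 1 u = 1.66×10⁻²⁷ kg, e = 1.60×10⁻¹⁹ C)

Only the perpendicular component v⊥ = v sin70.2° = 1.60×10^5 m/s is bent by the field.
r = m v⊥ /(qB) = (5.01×10^-27)(1.60×10^5) / [(2×1.60×10^-19)(0.145)] = 0.0173 m.

r ≈ 17.3 mm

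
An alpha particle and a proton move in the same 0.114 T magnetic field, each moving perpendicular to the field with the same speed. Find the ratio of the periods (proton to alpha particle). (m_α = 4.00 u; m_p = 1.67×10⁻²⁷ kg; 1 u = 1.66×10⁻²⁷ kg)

ratio ≈ 0.503

T = 2πm/(qB) is independent of speed, so T₂/T₁ = (m₂/q₂)/(m₁/q₁).
T_{proton}/T_{alpha particle} = (1.67×10^-27/1e) / (6.64×10^-27/2e) = 0.503.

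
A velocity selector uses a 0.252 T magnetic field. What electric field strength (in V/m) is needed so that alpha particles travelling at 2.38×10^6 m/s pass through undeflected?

E ≈ 6.00×10^5 V/m

qE = qvB ⇒ E = vB = (2.38×10^6)(0.252) = 6.00×10^5 V/m.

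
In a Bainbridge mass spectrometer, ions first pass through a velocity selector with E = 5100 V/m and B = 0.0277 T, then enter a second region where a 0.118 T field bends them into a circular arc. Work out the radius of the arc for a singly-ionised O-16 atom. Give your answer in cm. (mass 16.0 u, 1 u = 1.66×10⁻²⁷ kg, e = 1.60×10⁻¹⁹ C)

r ≈ 25.9 cm

The selector passes v = E/B = 5100/0.0277 = 1.84×10^5 m/s.
In the deflection region, r = mv/(qB₂) = (2.66×10^-26)(1.84×10^5) / [(1×1.60×10^-19)(0.118)] = 0.259 m.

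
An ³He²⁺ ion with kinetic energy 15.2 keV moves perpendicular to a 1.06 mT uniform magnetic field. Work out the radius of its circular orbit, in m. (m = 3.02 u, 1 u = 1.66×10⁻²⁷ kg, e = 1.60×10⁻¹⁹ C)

r ≈ 14.6 m

Convert the energy: K = 15.2 keV = 2.43×10^-15 J.
v = √(2K/m) = √(2·2.43×10^-15/5.01×10^-27) = 9.85×10^5 m/s.
r = mv/(qB) = (5.01×10^-27)(9.85×10^5) / [(2×1.60×10^-19)(1.06×10^-3)] = 14.6 m.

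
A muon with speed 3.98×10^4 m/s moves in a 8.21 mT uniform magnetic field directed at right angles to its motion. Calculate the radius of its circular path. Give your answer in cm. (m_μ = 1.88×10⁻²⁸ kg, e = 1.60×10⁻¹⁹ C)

The magnetic force provides the centripetal force: qvB = mv²/r, so r = mv/(qB).
r = (1.88×10^-28 kg)(3.98×10^4 m/s) / [(1×1.60×10^-19 C)(8.21×10^-3 T)] = 5.70×10^-3 m.

r ≈ 0.570 cm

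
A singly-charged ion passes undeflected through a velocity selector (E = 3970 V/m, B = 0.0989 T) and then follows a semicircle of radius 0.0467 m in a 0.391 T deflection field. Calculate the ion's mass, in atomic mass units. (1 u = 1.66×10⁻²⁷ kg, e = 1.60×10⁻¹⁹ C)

v = E/B₁ = 4.01×10^4 m/s.
From r = mv/(qB₂), m = qB₂r/v = (1×1.60×10^-19)(0.391)(0.0467) / (4.01×10^4) = 7.28×10^-26 kg.
In atomic mass units: m = 7.28×10^-26 / 1.66×10^-27 = 43.8 u.

m ≈ 43.8 u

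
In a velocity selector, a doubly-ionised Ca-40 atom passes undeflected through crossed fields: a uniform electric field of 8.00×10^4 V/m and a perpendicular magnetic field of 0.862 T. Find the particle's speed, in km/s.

v ≈ 92.8 km/s

For zero net force, qE = qvB, so v = E/B.
v = (8.00×10^4) / (0.862) = 9.28×10^4 m/s.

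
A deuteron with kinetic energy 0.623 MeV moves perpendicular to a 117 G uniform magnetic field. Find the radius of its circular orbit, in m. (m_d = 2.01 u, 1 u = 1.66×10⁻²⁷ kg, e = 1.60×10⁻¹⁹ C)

r ≈ 13.8 m

Convert the energy: K = 0.623 MeV = 9.97×10^-14 J.
v = √(2K/m) = √(2·9.97×10^-14/3.34×10^-27) = 7.73×10^6 m/s.
r = mv/(qB) = (3.34×10^-27)(7.73×10^6) / [(1×1.60×10^-19)(0.0117)] = 13.8 m.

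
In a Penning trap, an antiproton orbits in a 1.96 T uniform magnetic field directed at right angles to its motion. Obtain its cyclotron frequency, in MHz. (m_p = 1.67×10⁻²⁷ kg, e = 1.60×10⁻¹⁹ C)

f = qB/(2πm) = (1×1.60×10^-19)(1.96) / [2π(1.67×10^-27)] = 2.99×10^7 Hz.

f ≈ 29.9 MHz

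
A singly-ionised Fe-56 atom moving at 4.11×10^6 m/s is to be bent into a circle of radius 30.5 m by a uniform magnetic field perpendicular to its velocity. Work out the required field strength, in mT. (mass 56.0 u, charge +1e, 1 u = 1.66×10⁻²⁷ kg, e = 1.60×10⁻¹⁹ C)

qvB = mv²/r gives B = mv/(qr).
B = (9.30×10^-26)(4.11×10^6) / [(1×1.60×10^-19)(30.5)] = 0.0783 T.

B ≈ 78.3 mT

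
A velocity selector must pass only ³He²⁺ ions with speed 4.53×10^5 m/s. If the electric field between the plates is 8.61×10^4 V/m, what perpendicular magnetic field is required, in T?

B ≈ 0.190 T

qE = qvB ⇒ B = E/v = (8.61×10^4) / (4.53×10^5) = 0.190 T.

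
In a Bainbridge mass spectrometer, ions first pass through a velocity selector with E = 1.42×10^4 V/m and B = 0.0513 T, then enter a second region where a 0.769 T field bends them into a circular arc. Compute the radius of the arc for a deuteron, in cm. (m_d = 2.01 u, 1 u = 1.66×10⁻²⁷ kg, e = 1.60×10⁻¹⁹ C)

r ≈ 0.751 cm

The selector passes v = E/B = 1.42×10^4/0.0513 = 2.77×10^5 m/s.
In the deflection region, r = mv/(qB₂) = (3.34×10^-27)(2.77×10^5) / [(1×1.60×10^-19)(0.769)] = 7.51×10^-3 m.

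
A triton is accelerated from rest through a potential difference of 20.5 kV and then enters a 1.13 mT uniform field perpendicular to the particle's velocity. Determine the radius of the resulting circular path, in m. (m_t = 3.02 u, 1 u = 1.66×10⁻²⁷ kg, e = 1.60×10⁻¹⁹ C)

r ≈ 31.7 m

The kinetic energy gained is K = qV = (1×1.60×10^-19)(2.05×10^4) = 3.28×10^-15 J.
v = √(2K/m) = 1.14×10^6 m/s.
r = mv/(qB) = (5.01×10^-27)(1.14×10^6) / [(1×1.60×10^-19)(1.13×10^-3)] = 31.7 m.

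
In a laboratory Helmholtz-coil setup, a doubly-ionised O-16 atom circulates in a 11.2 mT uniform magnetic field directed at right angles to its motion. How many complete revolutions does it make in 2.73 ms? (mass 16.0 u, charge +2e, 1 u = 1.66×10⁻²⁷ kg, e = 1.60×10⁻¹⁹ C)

N = 58

T = 2πm/(qB) = 2π(2.656×10^-26) / [(2×1.60×10^-19)(0.0112)] = 4.6563×10^-5 s.
N = t/T = 2.73×10^-3 / 4.6563×10^-5 ≈ 58.63, so 58 complete revolutions.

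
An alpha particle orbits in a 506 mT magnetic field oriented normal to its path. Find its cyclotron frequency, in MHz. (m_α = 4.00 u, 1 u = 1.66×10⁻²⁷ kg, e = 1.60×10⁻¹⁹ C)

f = qB/(2πm) = (2×1.60×10^-19)(0.506) / [2π(6.64×10^-27)] = 3.88×10^6 Hz.

f ≈ 3.88 MHz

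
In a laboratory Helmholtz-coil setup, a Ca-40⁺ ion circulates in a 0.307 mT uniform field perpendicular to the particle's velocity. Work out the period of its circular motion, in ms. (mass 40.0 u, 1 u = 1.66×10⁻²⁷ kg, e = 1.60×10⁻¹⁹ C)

T ≈ 8.49 ms

The cyclotron period is independent of speed: T = 2πm/(qB).
T = 2π(6.64×10^-26) / [(1×1.60×10^-19)(3.07×10^-4)] = 8.49×10^-3 s.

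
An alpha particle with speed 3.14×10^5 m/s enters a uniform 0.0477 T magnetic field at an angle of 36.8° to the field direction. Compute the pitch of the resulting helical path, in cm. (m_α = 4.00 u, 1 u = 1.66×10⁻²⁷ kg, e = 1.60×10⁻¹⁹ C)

The velocity component along B is v∥ = v cos36.8° = 2.51×10^5 m/s.
The cyclotron period T = 2πm/(qB) = 2.73×10^-6 s is set by m, q, B alone.
Pitch = v∥·T = (2.51×10^5)(2.73×10^-6) = 0.687 m.

pitch ≈ 68.7 cm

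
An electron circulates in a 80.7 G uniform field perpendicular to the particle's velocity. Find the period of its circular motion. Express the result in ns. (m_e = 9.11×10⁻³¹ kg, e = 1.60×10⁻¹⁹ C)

T ≈ 4.43 ns

The cyclotron period is independent of speed: T = 2πm/(qB).
T = 2π(9.11×10^-31) / [(1×1.60×10^-19)(8.07×10^-3)] = 4.43×10^-9 s.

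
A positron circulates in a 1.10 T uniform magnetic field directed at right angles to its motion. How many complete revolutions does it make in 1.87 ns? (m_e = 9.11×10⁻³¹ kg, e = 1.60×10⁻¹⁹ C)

N = 57

T = 2πm/(qB) = 2π(9.11×10^-31) / [(1×1.60×10^-19)(1.10)] = 3.2523×10^-11 s.
N = t/T = 1.87×10^-9 / 3.2523×10^-11 ≈ 57.50, so 57 complete revolutions.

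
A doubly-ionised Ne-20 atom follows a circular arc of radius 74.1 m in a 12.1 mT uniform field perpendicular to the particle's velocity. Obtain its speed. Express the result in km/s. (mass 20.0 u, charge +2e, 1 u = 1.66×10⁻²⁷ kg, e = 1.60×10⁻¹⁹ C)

v ≈ 8640 km/s

From qvB = mv²/r, v = qBr/m.
v = (2×1.60×10^-19)(0.0121)(74.1) / (3.32×10^-26) = 8.64×10^6 m/s.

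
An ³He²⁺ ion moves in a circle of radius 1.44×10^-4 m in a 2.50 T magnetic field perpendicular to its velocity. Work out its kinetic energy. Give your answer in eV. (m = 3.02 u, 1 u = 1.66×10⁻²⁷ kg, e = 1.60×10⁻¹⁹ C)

K ≈ 8.27 eV

v = qBr/m = (2×1.60×10^-19)(2.50)(1.44×10^-4) / (5.01×10^-27) = 2.30×10^4 m/s.
K = ½mv² = 0.5·(5.01×10^-27)·(2.30×10^4)² = 1.32×10^-18 J = 8.27 eV.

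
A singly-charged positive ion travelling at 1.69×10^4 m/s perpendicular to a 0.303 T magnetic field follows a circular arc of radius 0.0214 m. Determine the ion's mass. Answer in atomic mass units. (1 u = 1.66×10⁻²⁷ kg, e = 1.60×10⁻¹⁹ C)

qvB = mv²/r ⇒ m = qBr/v.
m = (1×1.60×10^-19)(0.303)(0.0214) / (1.69×10^4) = 6.14×10^-26 kg = 37.0 u.

m ≈ 37.0 u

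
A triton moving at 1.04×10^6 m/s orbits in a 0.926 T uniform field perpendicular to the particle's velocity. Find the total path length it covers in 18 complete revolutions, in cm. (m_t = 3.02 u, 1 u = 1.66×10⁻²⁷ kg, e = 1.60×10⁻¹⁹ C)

r = mv/(qB) = 0.0352 m, so one revolution covers 2πr = 0.221 m.
In 18 revolutions: L = 18·2πr = 3.98 m.

L ≈ 398 cm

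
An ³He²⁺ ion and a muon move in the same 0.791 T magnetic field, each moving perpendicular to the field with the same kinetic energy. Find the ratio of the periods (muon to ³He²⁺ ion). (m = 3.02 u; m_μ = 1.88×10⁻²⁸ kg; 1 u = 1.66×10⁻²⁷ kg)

T = 2πm/(qB) is independent of speed, so T₂/T₁ = (m₂/q₂)/(m₁/q₁).
T_{muon}/T_{³He²⁺ ion} = (1.88×10^-28/1e) / (5.01×10^-27/2e) = 0.0750.

ratio ≈ 0.0750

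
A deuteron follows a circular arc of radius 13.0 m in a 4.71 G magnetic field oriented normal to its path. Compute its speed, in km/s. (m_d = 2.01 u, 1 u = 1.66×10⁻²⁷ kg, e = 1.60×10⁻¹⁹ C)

From qvB = mv²/r, v = qBr/m.
v = (1×1.60×10^-19)(4.71×10^-4)(13.0) / (3.34×10^-27) = 2.94×10^5 m/s.

v ≈ 294 km/s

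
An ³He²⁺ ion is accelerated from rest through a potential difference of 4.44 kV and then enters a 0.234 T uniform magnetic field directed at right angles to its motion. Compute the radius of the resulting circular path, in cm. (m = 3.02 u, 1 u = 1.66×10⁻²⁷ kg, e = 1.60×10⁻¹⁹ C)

r ≈ 5.04 cm

The kinetic energy gained is K = qV = (2×1.60×10^-19)(4440) = 1.42×10^-15 J.
v = √(2K/m) = 7.53×10^5 m/s.
r = mv/(qB) = (5.01×10^-27)(7.53×10^5) / [(2×1.60×10^-19)(0.234)] = 0.0504 m.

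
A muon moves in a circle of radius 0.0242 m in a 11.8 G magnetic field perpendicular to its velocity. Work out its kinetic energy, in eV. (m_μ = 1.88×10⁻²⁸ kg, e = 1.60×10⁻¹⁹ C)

K ≈ 0.347 eV

v = qBr/m = (1×1.60×10^-19)(1.18×10^-3)(0.0242) / (1.88×10^-28) = 2.43×10^4 m/s.
K = ½mv² = 0.5·(1.88×10^-28)·(2.43×10^4)² = 5.55×10^-20 J = 0.347 eV.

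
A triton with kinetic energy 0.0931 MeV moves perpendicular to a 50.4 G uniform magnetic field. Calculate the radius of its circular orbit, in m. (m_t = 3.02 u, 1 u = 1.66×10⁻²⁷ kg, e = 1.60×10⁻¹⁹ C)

Convert the energy: K = 0.0931 MeV = 1.49×10^-14 J.
v = √(2K/m) = √(2·1.49×10^-14/5.01×10^-27) = 2.44×10^6 m/s.
r = mv/(qB) = (5.01×10^-27)(2.44×10^6) / [(1×1.60×10^-19)(5.04×10^-3)] = 15.2 m.

r ≈ 15.2 m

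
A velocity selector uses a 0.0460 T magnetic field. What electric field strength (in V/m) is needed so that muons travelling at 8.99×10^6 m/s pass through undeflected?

E ≈ 4.14×10^5 V/m

qE = qvB ⇒ E = vB = (8.99×10^6)(0.0460) = 4.14×10^5 V/m.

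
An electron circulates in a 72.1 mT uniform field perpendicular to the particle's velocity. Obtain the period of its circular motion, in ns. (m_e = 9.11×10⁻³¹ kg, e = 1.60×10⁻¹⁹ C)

The cyclotron period is independent of speed: T = 2πm/(qB).
T = 2π(9.11×10^-31) / [(1×1.60×10^-19)(0.0721)] = 4.96×10^-10 s.

T ≈ 0.496 ns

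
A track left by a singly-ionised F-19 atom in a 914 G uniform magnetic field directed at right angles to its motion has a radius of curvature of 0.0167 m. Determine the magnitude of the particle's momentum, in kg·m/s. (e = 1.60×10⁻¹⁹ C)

p ≈ 2.44×10^-22 kg·m/s

Since qvB = mv²/r, the momentum p = mv = qBr.
p = (1×1.60×10^-19)(0.0914)(0.0167) = 2.44×10^-22 kg·m/s.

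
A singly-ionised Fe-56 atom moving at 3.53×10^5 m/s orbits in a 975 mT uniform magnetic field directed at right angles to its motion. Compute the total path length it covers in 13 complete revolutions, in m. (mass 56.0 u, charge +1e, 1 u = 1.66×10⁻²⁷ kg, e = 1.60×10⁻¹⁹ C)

r = mv/(qB) = 0.210 m, so one revolution covers 2πr = 1.32 m.
In 13 revolutions: L = 13·2πr = 17.2 m.

L ≈ 17.2 m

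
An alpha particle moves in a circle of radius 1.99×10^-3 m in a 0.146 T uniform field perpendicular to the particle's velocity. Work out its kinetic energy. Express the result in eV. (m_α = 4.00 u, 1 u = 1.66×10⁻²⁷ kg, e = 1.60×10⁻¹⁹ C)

K ≈ 4.07 eV

v = qBr/m = (2×1.60×10^-19)(0.146)(1.99×10^-3) / (6.64×10^-27) = 1.40×10^4 m/s.
K = ½mv² = 0.5·(6.64×10^-27)·(1.40×10^4)² = 6.51×10^-19 J = 4.07 eV.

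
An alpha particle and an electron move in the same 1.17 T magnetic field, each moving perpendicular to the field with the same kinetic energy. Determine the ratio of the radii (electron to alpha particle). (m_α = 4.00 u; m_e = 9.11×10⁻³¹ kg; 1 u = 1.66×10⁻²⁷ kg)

r = √(2mK)/(qB) ⇒ at equal K, r ∝ √m/q.
r_{electron}/r_{alpha particle} = 0.0234.

ratio ≈ 0.0234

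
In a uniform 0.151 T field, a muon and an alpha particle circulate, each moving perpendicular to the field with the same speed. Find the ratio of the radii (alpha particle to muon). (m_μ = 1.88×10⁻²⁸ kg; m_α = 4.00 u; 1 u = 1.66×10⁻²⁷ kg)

ratio ≈ 17.7

r = mv/(qB) ⇒ at equal v, r ∝ m/q.
r_{alpha particle}/r_{muon} = 17.7.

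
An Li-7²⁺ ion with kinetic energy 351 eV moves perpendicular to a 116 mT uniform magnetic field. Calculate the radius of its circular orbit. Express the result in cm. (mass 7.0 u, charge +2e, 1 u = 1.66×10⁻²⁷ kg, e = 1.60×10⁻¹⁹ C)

Convert the energy: K = 351 eV = 5.62×10^-17 J.
v = √(2K/m) = √(2·5.62×10^-17/1.16×10^-26) = 9.83×10^4 m/s.
r = mv/(qB) = (1.16×10^-26)(9.83×10^4) / [(2×1.60×10^-19)(0.116)] = 0.0308 m.

r ≈ 3.08 cm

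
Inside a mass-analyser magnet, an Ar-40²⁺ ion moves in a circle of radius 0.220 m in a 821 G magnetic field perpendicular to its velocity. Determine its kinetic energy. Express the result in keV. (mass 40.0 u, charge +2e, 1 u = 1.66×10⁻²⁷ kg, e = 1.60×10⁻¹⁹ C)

v = qBr/m = (2×1.60×10^-19)(0.0821)(0.220) / (6.64×10^-26) = 8.70×10^4 m/s.
K = ½mv² = 0.5·(6.64×10^-26)·(8.70×10^4)² = 2.52×10^-16 J = 1.57 keV.

K ≈ 1.57 keV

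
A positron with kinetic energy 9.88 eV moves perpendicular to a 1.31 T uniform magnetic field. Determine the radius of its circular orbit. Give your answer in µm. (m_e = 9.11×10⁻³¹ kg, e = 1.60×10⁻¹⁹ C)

Convert the energy: K = 9.88 eV = 1.58×10^-18 J.
v = √(2K/m) = √(2·1.58×10^-18/9.11×10^-31) = 1.86×10^6 m/s.
r = mv/(qB) = (9.11×10^-31)(1.86×10^6) / [(1×1.60×10^-19)(1.31)] = 8.10×10^-6 m.

r ≈ 8.10 µm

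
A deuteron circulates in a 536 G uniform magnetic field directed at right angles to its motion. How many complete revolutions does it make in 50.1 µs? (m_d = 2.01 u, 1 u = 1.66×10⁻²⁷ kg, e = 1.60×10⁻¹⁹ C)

T = 2πm/(qB) = 2π(3.3366×10^-27) / [(1×1.60×10^-19)(0.0536)] = 2.4446×10^-6 s.
N = t/T = 5.01×10^-5 / 2.4446×10^-6 ≈ 20.49, so 20 complete revolutions.

N = 20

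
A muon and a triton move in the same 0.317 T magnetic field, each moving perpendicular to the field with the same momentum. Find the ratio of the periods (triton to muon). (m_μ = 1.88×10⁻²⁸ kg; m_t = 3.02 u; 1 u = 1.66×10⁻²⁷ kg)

ratio ≈ 26.7

T = 2πm/(qB) is independent of speed, so T₂/T₁ = (m₂/q₂)/(m₁/q₁).
T_{triton}/T_{muon} = (5.01×10^-27/1e) / (1.88×10^-28/1e) = 26.7.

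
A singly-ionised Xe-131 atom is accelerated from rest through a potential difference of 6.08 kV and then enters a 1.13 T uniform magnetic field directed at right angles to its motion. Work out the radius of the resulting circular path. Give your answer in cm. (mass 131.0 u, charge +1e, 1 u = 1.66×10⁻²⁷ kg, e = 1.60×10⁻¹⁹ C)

The kinetic energy gained is K = qV = (1×1.60×10^-19)(6080) = 9.73×10^-16 J.
v = √(2K/m) = 9.46×10^4 m/s.
r = mv/(qB) = (2.17×10^-25)(9.46×10^4) / [(1×1.60×10^-19)(1.13)] = 0.114 m.

r ≈ 11.4 cm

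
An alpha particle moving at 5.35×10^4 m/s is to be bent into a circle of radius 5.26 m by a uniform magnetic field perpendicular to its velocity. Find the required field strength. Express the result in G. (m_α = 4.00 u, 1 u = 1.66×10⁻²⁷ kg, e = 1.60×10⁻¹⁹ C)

qvB = mv²/r gives B = mv/(qr).
B = (6.64×10^-27)(5.35×10^4) / [(2×1.60×10^-19)(5.26)] = 2.11×10^-4 T.

B ≈ 2.11 G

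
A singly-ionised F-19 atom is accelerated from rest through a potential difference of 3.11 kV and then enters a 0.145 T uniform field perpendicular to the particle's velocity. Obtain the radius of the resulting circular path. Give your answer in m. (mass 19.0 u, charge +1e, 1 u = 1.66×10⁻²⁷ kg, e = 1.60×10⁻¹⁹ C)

The kinetic energy gained is K = qV = (1×1.60×10^-19)(3110) = 4.98×10^-16 J.
v = √(2K/m) = 1.78×10^5 m/s.
r = mv/(qB) = (3.15×10^-26)(1.78×10^5) / [(1×1.60×10^-19)(0.145)] = 0.241 m.

r ≈ 0.241 m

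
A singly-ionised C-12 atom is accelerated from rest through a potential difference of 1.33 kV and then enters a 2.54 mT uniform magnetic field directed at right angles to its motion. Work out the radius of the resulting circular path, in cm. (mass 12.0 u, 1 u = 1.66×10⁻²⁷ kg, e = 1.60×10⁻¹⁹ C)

r ≈ 716 cm

The kinetic energy gained is K = qV = (1×1.60×10^-19)(1330) = 2.13×10^-16 J.
v = √(2K/m) = 1.46×10^5 m/s.
r = mv/(qB) = (1.99×10^-26)(1.46×10^5) / [(1×1.60×10^-19)(2.54×10^-3)] = 7.16 m.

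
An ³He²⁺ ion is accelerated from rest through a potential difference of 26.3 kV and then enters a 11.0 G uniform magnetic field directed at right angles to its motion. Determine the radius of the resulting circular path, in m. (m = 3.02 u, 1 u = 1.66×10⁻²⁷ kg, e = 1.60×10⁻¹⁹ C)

r ≈ 26.1 m

The kinetic energy gained is K = qV = (2×1.60×10^-19)(2.63×10^4) = 8.42×10^-15 J.
v = √(2K/m) = 1.83×10^6 m/s.
r = mv/(qB) = (5.01×10^-27)(1.83×10^6) / [(2×1.60×10^-19)(1.10×10^-3)] = 26.1 m.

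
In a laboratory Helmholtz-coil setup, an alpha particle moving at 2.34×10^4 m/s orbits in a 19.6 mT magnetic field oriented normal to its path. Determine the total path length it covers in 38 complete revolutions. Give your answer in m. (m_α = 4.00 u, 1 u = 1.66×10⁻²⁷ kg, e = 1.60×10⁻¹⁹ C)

r = mv/(qB) = 0.0248 m, so one revolution covers 2πr = 0.156 m.
In 38 revolutions: L = 38·2πr = 5.91 m.

L ≈ 5.91 m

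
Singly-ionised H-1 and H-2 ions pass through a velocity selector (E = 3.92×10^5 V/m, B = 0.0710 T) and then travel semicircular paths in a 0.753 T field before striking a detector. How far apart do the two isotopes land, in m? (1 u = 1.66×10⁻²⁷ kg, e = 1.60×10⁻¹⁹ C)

Both emerge at v = E/B₁ = 5.52×10^6 m/s.
r = mv/(qB₂), so r₁ = 0.07607 m and r₂ = 0.1521 m, giving Δr = 0.0761 m.
After a semicircle each ion lands a diameter 2r from the entry slit, so the separation is 2Δr = 0.152 m.

Δd ≈ 0.152 m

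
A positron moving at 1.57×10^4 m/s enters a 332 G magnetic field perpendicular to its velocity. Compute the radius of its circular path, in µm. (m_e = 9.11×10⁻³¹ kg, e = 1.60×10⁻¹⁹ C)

The magnetic force provides the centripetal force: qvB = mv²/r, so r = mv/(qB).
r = (9.11×10^-31 kg)(1.57×10^4 m/s) / [(1×1.60×10^-19 C)(0.0332 T)] = 2.69×10^-6 m.

r ≈ 2.69 µm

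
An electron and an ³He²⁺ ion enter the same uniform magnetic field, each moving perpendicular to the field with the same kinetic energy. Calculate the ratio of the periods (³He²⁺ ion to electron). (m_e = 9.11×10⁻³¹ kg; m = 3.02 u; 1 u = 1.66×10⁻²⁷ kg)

ratio ≈ 2750

T = 2πm/(qB) is independent of speed, so T₂/T₁ = (m₂/q₂)/(m₁/q₁).
T_{³He²⁺ ion}/T_{electron} = (5.01×10^-27/2e) / (9.11×10^-31/1e) = 2750.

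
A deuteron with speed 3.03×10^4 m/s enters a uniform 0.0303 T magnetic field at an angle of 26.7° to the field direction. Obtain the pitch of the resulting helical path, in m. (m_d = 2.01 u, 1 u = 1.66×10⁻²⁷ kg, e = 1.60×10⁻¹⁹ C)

The velocity component along B is v∥ = v cos26.7° = 2.71×10^4 m/s.
The cyclotron period T = 2πm/(qB) = 4.32×10^-6 s is set by m, q, B alone.
Pitch = v∥·T = (2.71×10^4)(4.32×10^-6) = 0.117 m.

pitch ≈ 0.117 m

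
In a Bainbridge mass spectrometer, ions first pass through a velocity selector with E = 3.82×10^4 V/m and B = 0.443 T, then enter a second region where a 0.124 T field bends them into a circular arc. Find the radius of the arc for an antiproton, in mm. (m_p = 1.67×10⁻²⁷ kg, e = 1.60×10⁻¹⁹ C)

r ≈ 7.26 mm

The selector passes v = E/B = 3.82×10^4/0.443 = 8.62×10^4 m/s.
In the deflection region, r = mv/(qB₂) = (1.67×10^-27)(8.62×10^4) / [(1×1.60×10^-19)(0.124)] = 7.26×10^-3 m.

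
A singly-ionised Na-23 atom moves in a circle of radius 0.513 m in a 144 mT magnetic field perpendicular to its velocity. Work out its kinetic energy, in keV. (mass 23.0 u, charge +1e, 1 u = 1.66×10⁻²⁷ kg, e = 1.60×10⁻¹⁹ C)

K ≈ 11.4 keV

v = qBr/m = (1×1.60×10^-19)(0.144)(0.513) / (3.82×10^-26) = 3.10×10^5 m/s.
K = ½mv² = 0.5·(3.82×10^-26)·(3.10×10^5)² = 1.83×10^-15 J = 11.4 keV.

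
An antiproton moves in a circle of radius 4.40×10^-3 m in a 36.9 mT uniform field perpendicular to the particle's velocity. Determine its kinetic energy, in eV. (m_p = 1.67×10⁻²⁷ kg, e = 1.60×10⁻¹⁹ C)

K ≈ 1.26 eV

v = qBr/m = (1×1.60×10^-19)(0.0369)(4.40×10^-3) / (1.67×10^-27) = 1.56×10^4 m/s.
K = ½mv² = 0.5·(1.67×10^-27)·(1.56×10^4)² = 2.02×10^-19 J = 1.26 eV.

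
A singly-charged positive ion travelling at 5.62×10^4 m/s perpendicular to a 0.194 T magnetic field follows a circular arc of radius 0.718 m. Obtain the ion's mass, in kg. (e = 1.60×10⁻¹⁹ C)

qvB = mv²/r ⇒ m = qBr/v.
m = (1×1.60×10^-19)(0.194)(0.718) / (5.62×10^4) = 3.97×10^-25 kg.

m ≈ 3.97×10^-25 kg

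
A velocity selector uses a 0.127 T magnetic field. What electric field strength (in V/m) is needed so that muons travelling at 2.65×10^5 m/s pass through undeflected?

E ≈ 3.37×10^4 V/m

qE = qvB ⇒ E = vB = (2.65×10^5)(0.127) = 3.37×10^4 V/m.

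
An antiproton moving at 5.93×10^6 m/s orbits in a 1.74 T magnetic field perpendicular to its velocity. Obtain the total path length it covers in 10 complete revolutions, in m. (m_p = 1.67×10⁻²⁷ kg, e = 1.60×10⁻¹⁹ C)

L ≈ 2.24 m

r = mv/(qB) = 0.0356 m, so one revolution covers 2πr = 0.224 m.
In 10 revolutions: L = 10·2πr = 2.24 m.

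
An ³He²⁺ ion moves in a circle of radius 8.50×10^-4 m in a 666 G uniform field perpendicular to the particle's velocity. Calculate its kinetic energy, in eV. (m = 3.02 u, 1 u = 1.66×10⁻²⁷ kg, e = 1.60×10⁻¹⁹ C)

v = qBr/m = (2×1.60×10^-19)(0.0666)(8.50×10^-4) / (5.01×10^-27) = 3610 m/s.
K = ½mv² = 0.5·(5.01×10^-27)·(3610)² = 3.27×10^-20 J = 0.205 eV.

K ≈ 0.205 eV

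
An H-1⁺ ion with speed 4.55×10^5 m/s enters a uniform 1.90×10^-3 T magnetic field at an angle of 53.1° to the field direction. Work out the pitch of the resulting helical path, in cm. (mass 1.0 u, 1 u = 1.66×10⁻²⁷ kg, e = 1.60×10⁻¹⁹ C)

The velocity component along B is v∥ = v cos53.1° = 2.73×10^5 m/s.
The cyclotron period T = 2πm/(qB) = 3.43×10^-5 s is set by m, q, B alone.
Pitch = v∥·T = (2.73×10^5)(3.43×10^-5) = 9.37 m.

pitch ≈ 937 cm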